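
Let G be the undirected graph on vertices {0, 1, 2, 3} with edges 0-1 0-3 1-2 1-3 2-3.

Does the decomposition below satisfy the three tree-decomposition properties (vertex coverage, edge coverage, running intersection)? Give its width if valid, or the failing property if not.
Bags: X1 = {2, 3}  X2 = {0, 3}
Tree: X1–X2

No — vertex 1 appears in no bag.

A tree decomposition must satisfy three properties: every vertex lies in some bag; for every edge, both endpoints lie together in some bag; and for every vertex, the bags containing it form a connected subtree. Here vertex 1 appears in no bag, so the decomposition is invalid.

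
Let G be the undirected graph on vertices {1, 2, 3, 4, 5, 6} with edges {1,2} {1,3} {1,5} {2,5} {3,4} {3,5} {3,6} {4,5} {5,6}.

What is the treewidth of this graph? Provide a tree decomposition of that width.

Each bag holds 3 vertices, so the decomposition has width 2, which upper-bounds the treewidth. On the other hand G contains the 3-clique {1, 2, 5}. A clique must lie in a single bag of any decomposition, so no decomposition can have width below 2. Hence tw(G) = 2 exactly.

Treewidth 2.
Bags: B1 = {3, 4, 5}  B2 = {1, 3, 5}  B3 = {1, 2, 5}  B4 = {3, 5, 6}
Tree: B1–B2, B2–B3, B2–B4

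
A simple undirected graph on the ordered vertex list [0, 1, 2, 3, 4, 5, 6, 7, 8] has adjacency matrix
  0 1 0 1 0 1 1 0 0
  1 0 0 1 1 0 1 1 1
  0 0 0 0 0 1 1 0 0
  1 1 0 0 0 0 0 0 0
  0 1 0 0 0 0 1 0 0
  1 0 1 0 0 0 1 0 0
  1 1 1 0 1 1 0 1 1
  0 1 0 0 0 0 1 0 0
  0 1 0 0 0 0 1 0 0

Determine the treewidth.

A width-2 tree decomposition is:
Bags: B1 = {0, 1, 6}  B2 = {1, 6, 8}  B3 = {0, 1, 3}  B4 = {0, 5, 6}  B5 = {1, 4, 6}  B6 = {1, 6, 7}  B7 = {2, 5, 6}
Tree: B1–B2, B1–B3, B1–B4, B1–B5, B2–B6, B4–B7
Each bag holds 3 vertices, so the decomposition has width 2, which upper-bounds the treewidth. Conversely, {0, 1, 3} is a clique of size 3, and the vertices of any clique must share a bag in every tree decomposition; so some bag has ≥ 3 vertices and tw(G) ≥ 2. The upper and lower bounds meet at 2, so that is the treewidth.

2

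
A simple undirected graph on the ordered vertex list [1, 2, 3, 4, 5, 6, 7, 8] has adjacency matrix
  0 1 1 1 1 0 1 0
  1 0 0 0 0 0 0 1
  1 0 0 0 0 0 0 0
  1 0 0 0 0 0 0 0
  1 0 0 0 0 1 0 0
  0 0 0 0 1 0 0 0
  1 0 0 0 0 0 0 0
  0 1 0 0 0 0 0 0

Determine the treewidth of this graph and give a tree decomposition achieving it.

Every bag has size at most 2, so the width is 2 − 1 = 1 and tw(G) ≤ 1. Any graph with an edge has treewidth ≥ 1, and G has the edge 2–1. Combining the bounds, tw(G) = 1.

Treewidth 1.
Bags: B1 = {1, 2}  B2 = {1, 7}  B3 = {2, 8}  B4 = {1, 4}  B5 = {1, 5}  B6 = {5, 6}  B7 = {1, 3}
Tree: B1–B2, B1–B3, B1–B4, B2–B5, B5–B6, B4–B7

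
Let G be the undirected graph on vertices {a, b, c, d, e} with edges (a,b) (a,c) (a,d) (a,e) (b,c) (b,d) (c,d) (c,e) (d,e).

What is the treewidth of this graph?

3

A width-3 tree decomposition is:
Bags: B1 = {a, b, c, d}  B2 = {a, c, d, e}
Tree: B1–B2
Every bag has size at most 4, so the width is 4 − 1 = 3 and tw(G) ≤ 3. On the other hand G contains the 4-clique {a, c, d, e}. A clique must lie in a single bag of any decomposition, so no decomposition can have width below 3. Hence tw(G) = 3 exactly.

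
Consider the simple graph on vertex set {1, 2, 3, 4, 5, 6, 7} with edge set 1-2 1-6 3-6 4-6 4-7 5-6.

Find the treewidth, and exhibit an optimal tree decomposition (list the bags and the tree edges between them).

Treewidth 1.
One such decomposition:
Bags: B1 = {5, 6}  B2 = {1, 6}  B3 = {3, 6}  B4 = {4, 6}  B5 = {1, 2}  B6 = {4, 7}
Tree: B1–B2, B2–B3, B3–B4, B2–B5, B4–B6

Each bag holds 2 vertices, so the decomposition has width 1, which upper-bounds the treewidth. Since G has at least one edge (e.g. 5–6), it is not an edgeless graph, so tw(G) ≥ 1. Combining the bounds, tw(G) = 1.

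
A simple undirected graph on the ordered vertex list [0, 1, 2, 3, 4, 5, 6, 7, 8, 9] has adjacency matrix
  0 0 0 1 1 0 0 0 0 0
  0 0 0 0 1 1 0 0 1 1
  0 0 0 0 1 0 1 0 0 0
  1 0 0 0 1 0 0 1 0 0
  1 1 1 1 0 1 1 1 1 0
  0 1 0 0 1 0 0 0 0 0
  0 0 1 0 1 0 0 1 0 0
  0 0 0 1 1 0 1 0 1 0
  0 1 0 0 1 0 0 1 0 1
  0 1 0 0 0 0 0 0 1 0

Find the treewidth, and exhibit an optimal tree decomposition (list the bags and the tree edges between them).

Treewidth 2.
Bags: B1 = {1, 4, 8}  B2 = {4, 7, 8}  B3 = {3, 4, 7}  B4 = {1, 8, 9}  B5 = {0, 3, 4}  B6 = {4, 6, 7}  B7 = {2, 4, 6}  B8 = {1, 4, 5}
Tree: B1–B2, B2–B3, B1–B4, B3–B5, B3–B6, B6–B7, B1–B8

The largest bag has 3 vertices, giving width 2; this decomposition certifies tw(G) ≤ 2. Conversely, {1, 8, 9} is a clique of size 3, and the vertices of any clique must share a bag in every tree decomposition; so some bag has ≥ 3 vertices and tw(G) ≥ 2. The upper and lower bounds meet at 2, so that is the treewidth.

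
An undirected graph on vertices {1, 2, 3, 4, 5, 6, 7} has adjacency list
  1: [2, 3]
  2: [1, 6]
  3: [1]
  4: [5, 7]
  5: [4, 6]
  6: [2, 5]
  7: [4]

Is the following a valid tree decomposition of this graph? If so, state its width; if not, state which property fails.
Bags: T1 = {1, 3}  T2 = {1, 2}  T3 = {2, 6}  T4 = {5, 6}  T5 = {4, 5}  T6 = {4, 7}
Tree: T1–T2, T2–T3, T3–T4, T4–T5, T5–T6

Yes; width 1.

Vertex coverage: the bags together contain {1, 2, 3, 4, 5, 6, 7}, the full vertex set. Edge coverage: each edge of G has both endpoints in at least one bag. Running intersection: for every vertex, the bags containing it form a connected subtree. All three properties hold, so this is a valid tree decomposition of width max|bag| − 1 = 1, and hence tw(G) ≤ 1.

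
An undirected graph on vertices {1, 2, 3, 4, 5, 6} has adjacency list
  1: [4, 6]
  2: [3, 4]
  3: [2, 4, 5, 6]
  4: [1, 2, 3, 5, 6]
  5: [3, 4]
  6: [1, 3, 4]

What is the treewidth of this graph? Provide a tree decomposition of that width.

Treewidth 2.
One optimal decomposition is:
Bags: B1 = {3, 4, 6}  B2 = {1, 4, 6}  B3 = {3, 4, 5}  B4 = {2, 3, 4}
Tree: B1–B2, B1–B3, B3–B4

Every bag has size at most 3, so the width is 3 − 1 = 2 and tw(G) ≤ 2. Conversely, {1, 4, 6} is a clique of size 3, and the vertices of any clique must share a bag in every tree decomposition; so some bag has ≥ 3 vertices and tw(G) ≥ 2. Hence tw(G) = 2 exactly.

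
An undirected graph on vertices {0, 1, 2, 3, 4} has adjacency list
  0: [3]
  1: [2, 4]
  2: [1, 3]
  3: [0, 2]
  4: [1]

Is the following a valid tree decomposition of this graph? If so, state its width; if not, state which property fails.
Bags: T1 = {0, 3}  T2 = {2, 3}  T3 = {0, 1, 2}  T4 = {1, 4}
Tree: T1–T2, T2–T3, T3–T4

No — bags containing vertex 0 are not connected in the tree.

A tree decomposition must satisfy three properties: every vertex lies in some bag; for every edge, both endpoints lie together in some bag; and for every vertex, the bags containing it form a connected subtree. Here bags containing vertex 0 are not connected in the tree, so the decomposition is invalid.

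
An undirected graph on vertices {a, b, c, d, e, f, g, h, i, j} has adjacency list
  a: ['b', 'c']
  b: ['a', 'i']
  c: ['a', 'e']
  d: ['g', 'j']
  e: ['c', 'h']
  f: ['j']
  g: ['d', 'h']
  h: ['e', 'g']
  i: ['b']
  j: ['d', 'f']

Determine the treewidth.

A width-1 tree decomposition is:
Bags: B1 = {f, j}  B2 = {d, j}  B3 = {d, g}  B4 = {g, h}  B5 = {e, h}  B6 = {c, e}  B7 = {a, c}  B8 = {a, b}  B9 = {b, i}
Tree: B1–B2, B2–B3, B3–B4, B4–B5, B5–B6, B6–B7, B7–B8, B8–B9
Every bag has size at most 2, so the width is 2 − 1 = 1 and tw(G) ≤ 1. G has an edge, so its treewidth is at least 1. Combining the bounds, tw(G) = 1.

1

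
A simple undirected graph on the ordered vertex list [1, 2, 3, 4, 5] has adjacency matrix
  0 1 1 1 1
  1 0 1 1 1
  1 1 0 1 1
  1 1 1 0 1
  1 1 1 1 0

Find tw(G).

A width-4 tree decomposition is:
Bags: B1 = {1, 2, 3, 4, 5}
Tree: (single bag)
A single bag containing all 5 vertices is trivially a valid decomposition of width 4. On the other hand G contains the 5-clique {1, 2, 3, 4, 5}. A clique must lie in a single bag of any decomposition, so no decomposition can have width below 4. The upper and lower bounds meet at 4, so that is the treewidth.

4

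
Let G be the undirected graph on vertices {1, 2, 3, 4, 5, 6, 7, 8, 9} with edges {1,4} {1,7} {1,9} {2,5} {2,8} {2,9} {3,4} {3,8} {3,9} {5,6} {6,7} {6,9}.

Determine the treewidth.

A width-3 tree decomposition is:
Bags: B1 = {2, 5, 6, 8}  B2 = {2, 6, 8, 9}  B3 = {3, 6, 8, 9}  B4 = {3, 6, 7, 9}  B5 = {1, 3, 7, 9}  B6 = {1, 3, 4, 7}
Tree: B1–B2, B2–B3, B3–B4, B4–B5, B5–B6
Every bag has size at most 4, so the width is 4 − 1 = 3 and tw(G) ≤ 3. For the lower bound: the 4 vertex sets {2,5,8}, {6}, {9}, {1,3,4,7} are disjoint, each induces a connected subgraph, and every pair is joined by at least one edge of G. Contracting each set to a single vertex therefore yields K_{4} as a minor, and since treewidth is minor-monotone, tw(G) ≥ tw(K_{4}) = 3. Hence tw(G) = 3 exactly.

3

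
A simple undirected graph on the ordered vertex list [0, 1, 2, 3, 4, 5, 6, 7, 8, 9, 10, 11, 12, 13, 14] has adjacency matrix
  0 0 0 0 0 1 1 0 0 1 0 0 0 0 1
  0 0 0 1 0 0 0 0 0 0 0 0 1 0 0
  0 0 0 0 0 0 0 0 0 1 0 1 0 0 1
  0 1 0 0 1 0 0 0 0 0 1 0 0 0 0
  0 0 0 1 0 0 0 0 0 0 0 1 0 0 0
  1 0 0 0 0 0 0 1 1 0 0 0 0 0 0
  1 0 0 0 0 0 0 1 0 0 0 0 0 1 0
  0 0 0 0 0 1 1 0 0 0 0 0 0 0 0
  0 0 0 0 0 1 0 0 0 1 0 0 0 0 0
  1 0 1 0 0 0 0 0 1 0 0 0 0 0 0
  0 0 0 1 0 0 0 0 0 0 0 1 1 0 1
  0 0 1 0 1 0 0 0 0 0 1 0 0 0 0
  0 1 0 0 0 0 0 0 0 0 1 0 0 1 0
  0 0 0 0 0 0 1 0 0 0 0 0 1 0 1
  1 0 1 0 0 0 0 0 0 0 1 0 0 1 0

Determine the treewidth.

A width-3 tree decomposition is:
Bags: B1 = {1, 3, 4, 11}  B2 = {1, 3, 10, 11}  B3 = {1, 10, 11, 12}  B4 = {2, 10, 11, 12}  B5 = {2, 10, 12, 14}  B6 = {2, 12, 13, 14}  B7 = {2, 9, 13, 14}  B8 = {0, 9, 13, 14}  B9 = {0, 6, 9, 13}  B10 = {0, 6, 8, 9}  B11 = {0, 5, 6, 8}  B12 = {5, 6, 7, 8}
Tree: B1–B2, B2–B3, B3–B4, B4–B5, B5–B6, B6–B7, B7–B8, B8–B9, B9–B10, B10–B11, B11–B12
The largest bag has 4 vertices, giving width 3; this decomposition certifies tw(G) ≤ 3. For the lower bound: the 4 vertex sets {1,3,4}, {11}, {10}, {2,12,13,14} are disjoint, each induces a connected subgraph, and every pair is joined by at least one edge of G. Contracting each set to a single vertex therefore yields K_{4} as a minor, and since treewidth is minor-monotone, tw(G) ≥ tw(K_{4}) = 3. The upper and lower bounds meet at 3, so that is the treewidth.

3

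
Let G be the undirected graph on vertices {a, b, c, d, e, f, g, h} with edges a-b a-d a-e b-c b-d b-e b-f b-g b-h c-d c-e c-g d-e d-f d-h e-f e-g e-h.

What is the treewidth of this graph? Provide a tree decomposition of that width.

Treewidth 3.
Bags: B1 = {b, c, e, g}  B2 = {b, c, d, e}  B3 = {a, b, d, e}  B4 = {b, d, e, h}  B5 = {b, d, e, f}
Tree: B1–B2, B2–B3, B2–B4, B2–B5

The largest bag has 4 vertices, giving width 3; this decomposition certifies tw(G) ≤ 3. For the lower bound, the 4 vertices {b, d, e, h} are pairwise adjacent, and any tree decomposition puts a clique entirely inside one bag — forcing width ≥ 3. Hence tw(G) = 3 exactly.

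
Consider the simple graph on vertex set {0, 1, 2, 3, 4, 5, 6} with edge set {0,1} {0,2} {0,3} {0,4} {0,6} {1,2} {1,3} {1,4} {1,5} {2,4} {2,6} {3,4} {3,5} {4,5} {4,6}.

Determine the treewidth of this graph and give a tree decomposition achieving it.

The largest bag has 4 vertices, giving width 3; this decomposition certifies tw(G) ≤ 3. On the other hand G contains the 4-clique {0, 1, 2, 4}. A clique must lie in a single bag of any decomposition, so no decomposition can have width below 3. The upper and lower bounds meet at 3, so that is the treewidth.

Treewidth 3.
One optimal decomposition is:
Bags: B1 = {0, 1, 3, 4}  B2 = {0, 1, 2, 4}  B3 = {1, 3, 4, 5}  B4 = {0, 2, 4, 6}
Tree: B1–B2, B1–B3, B2–B4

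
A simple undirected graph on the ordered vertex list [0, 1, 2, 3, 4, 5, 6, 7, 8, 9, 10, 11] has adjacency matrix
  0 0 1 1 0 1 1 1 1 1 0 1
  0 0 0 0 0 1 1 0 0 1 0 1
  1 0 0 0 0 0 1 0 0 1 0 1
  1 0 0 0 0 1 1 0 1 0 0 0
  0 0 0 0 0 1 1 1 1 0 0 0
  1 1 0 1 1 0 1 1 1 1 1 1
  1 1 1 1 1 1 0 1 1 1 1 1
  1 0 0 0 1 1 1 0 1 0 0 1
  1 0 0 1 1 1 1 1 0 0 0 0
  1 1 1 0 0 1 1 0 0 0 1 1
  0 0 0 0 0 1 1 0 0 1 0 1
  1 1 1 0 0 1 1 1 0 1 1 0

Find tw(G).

4

A width-4 tree decomposition is:
Bags: B1 = {0, 5, 6, 7, 11}  B2 = {0, 5, 6, 9, 11}  B3 = {0, 5, 6, 7, 8}  B4 = {4, 5, 6, 7, 8}  B5 = {0, 3, 5, 6, 8}  B6 = {1, 5, 6, 9, 11}  B7 = {5, 6, 9, 10, 11}  B8 = {0, 2, 6, 9, 11}
Tree: B1–B2, B1–B3, B3–B4, B3–B5, B2–B6, B6–B7, B2–B8
The largest bag has 5 vertices, giving width 4; this decomposition certifies tw(G) ≤ 4. On the other hand G contains the 5-clique {0, 2, 6, 9, 11}. A clique must lie in a single bag of any decomposition, so no decomposition can have width below 4. Combining the bounds, tw(G) = 4.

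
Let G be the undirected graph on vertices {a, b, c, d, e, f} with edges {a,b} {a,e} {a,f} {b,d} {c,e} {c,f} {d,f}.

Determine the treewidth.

2

A width-2 tree decomposition is:
Bags: B1 = {a, b, d}  B2 = {a, d, f}  B3 = {a, e, f}  B4 = {c, e, f}
Tree: B1–B2, B2–B3, B3–B4
The largest bag has 3 vertices, giving width 2; this decomposition certifies tw(G) ≤ 2. For the lower bound, G contains the cycle b–d–f–a–b, so G is not a forest; only forests have treewidth ≤ 1, hence tw(G) ≥ 2. The upper and lower bounds meet at 2, so that is the treewidth.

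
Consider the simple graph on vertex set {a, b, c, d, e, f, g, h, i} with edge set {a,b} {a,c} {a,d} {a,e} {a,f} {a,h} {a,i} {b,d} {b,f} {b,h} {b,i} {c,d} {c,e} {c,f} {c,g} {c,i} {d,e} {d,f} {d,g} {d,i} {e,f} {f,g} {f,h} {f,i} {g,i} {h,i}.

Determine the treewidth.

4

A width-4 tree decomposition is:
Bags: B1 = {a, b, d, f, i}  B2 = {a, c, d, f, i}  B3 = {a, b, f, h, i}  B4 = {a, c, d, e, f}  B5 = {c, d, f, g, i}
Tree: B1–B2, B1–B3, B2–B4, B2–B5
Each bag holds 5 vertices, so the decomposition has width 4, which upper-bounds the treewidth. Conversely, {a, c, d, e, f} is a clique of size 5, and the vertices of any clique must share a bag in every tree decomposition; so some bag has ≥ 5 vertices and tw(G) ≥ 4. Combining the bounds, tw(G) = 4.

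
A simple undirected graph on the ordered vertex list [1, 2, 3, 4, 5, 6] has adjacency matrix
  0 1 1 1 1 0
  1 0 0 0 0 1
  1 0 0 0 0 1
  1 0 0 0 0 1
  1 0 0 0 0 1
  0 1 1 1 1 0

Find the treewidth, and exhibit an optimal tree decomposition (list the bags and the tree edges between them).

Every bag has size at most 3, so the width is 3 − 1 = 2 and tw(G) ≤ 2. Since 1–4–6–5–1 is a cycle in G, G is not acyclic. Forests are exactly the graphs of treewidth ≤ 1, so tw(G) ≥ 2. Combining the bounds, tw(G) = 2.

Treewidth 2.
One such decomposition:
Bags: B1 = {1, 4, 6}  B2 = {1, 5, 6}  B3 = {1, 2, 6}  B4 = {1, 3, 6}
Tree: B1–B2, B2–B3, B3–B4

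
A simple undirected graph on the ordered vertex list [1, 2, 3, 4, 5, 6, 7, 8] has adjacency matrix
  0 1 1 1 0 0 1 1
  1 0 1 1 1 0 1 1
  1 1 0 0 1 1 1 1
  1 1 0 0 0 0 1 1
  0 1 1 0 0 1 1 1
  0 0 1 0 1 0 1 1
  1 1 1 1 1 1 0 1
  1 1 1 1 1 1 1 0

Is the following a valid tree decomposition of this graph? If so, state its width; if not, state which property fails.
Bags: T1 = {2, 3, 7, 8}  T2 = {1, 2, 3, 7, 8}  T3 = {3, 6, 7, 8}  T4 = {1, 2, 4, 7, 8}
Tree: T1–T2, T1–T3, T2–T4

No — vertex 5 appears in no bag.

A tree decomposition must satisfy three properties: every vertex lies in some bag; for every edge, both endpoints lie together in some bag; and for every vertex, the bags containing it form a connected subtree. Here vertex 5 appears in no bag, so the decomposition is invalid.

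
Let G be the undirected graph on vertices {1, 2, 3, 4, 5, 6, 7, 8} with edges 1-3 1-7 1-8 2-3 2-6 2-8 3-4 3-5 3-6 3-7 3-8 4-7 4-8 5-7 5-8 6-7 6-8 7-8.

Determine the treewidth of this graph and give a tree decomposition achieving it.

The largest bag has 4 vertices, giving width 3; this decomposition certifies tw(G) ≤ 3. For the lower bound, the 4 vertices {2, 3, 6, 8} are pairwise adjacent, and any tree decomposition puts a clique entirely inside one bag — forcing width ≥ 3. The upper and lower bounds meet at 3, so that is the treewidth.

Treewidth 3.
One optimal decomposition is:
Bags: B1 = {1, 3, 7, 8}  B2 = {3, 4, 7, 8}  B3 = {3, 6, 7, 8}  B4 = {3, 5, 7, 8}  B5 = {2, 3, 6, 8}
Tree: B1–B2, B1–B3, B3–B4, B3–B5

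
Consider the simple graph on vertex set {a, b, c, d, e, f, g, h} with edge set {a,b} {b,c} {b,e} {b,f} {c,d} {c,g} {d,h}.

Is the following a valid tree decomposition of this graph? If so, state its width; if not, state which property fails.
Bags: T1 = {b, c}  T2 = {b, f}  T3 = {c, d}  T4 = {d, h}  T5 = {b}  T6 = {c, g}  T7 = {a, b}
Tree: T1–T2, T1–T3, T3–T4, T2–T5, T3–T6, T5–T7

No — vertex e appears in no bag.

A tree decomposition must satisfy three properties: every vertex lies in some bag; for every edge, both endpoints lie together in some bag; and for every vertex, the bags containing it form a connected subtree. Here vertex e appears in no bag, so the decomposition is invalid.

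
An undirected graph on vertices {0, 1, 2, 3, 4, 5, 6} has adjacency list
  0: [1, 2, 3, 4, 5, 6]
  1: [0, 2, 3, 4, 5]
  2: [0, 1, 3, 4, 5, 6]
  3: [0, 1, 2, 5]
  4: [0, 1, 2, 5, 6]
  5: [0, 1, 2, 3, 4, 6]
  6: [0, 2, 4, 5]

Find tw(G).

A width-4 tree decomposition is:
Bags: B1 = {0, 1, 2, 4, 5}  B2 = {0, 1, 2, 3, 5}  B3 = {0, 2, 4, 5, 6}
Tree: B1–B2, B1–B3
Every bag has size at most 5, so the width is 5 − 1 = 4 and tw(G) ≤ 4. Conversely, {0, 1, 2, 3, 5} is a clique of size 5, and the vertices of any clique must share a bag in every tree decomposition; so some bag has ≥ 5 vertices and tw(G) ≥ 4. Hence tw(G) = 4 exactly.

4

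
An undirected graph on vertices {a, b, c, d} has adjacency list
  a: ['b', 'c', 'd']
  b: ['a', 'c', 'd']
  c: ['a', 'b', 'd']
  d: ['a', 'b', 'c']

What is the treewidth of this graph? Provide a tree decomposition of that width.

Treewidth 3.
One such decomposition:
Bags: B1 = {a, b, c, d}
Tree: (single bag)

A single bag containing all 4 vertices is trivially a valid decomposition of width 3. On the other hand G contains the 4-clique {a, b, c, d}. A clique must lie in a single bag of any decomposition, so no decomposition can have width below 3. The upper and lower bounds meet at 3, so that is the treewidth.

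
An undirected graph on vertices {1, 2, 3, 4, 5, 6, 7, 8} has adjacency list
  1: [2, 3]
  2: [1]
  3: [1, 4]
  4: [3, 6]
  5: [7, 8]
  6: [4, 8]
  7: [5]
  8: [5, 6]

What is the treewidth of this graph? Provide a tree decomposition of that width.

Treewidth 1.
One such decomposition:
Bags: B1 = {5, 7}  B2 = {5, 8}  B3 = {6, 8}  B4 = {4, 6}  B5 = {3, 4}  B6 = {1, 3}  B7 = {1, 2}
Tree: B1–B2, B2–B3, B3–B4, B4–B5, B5–B6, B6–B7

Every bag has size at most 2, so the width is 2 − 1 = 1 and tw(G) ≤ 1. Any graph with an edge has treewidth ≥ 1, and G has the edge 7–5. Hence tw(G) = 1 exactly.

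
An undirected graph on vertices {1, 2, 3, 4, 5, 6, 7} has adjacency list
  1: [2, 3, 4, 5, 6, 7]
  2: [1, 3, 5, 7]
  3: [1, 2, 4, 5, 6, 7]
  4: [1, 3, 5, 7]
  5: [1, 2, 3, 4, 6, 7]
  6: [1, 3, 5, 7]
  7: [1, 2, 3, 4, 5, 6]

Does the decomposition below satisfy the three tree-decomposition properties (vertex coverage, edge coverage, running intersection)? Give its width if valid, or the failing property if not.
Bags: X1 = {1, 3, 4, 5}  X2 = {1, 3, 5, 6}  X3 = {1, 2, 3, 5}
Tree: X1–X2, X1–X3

A tree decomposition must satisfy three properties: every vertex lies in some bag; for every edge, both endpoints lie together in some bag; and for every vertex, the bags containing it form a connected subtree. Here vertex 7 appears in no bag, so the decomposition is invalid.

No — vertex 7 appears in no bag.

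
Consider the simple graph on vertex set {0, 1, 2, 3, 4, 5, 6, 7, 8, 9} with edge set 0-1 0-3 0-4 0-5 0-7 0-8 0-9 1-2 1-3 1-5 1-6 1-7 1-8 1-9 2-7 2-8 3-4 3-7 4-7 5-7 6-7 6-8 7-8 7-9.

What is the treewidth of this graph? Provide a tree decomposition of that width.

Treewidth 3.
One such decomposition:
Bags: B1 = {0, 1, 3, 7}  B2 = {0, 1, 5, 7}  B3 = {0, 1, 7, 9}  B4 = {0, 3, 4, 7}  B5 = {0, 1, 7, 8}  B6 = {1, 6, 7, 8}  B7 = {1, 2, 7, 8}
Tree: B1–B2, B2–B3, B1–B4, B3–B5, B5–B6, B6–B7

Every bag has size at most 4, so the width is 4 − 1 = 3 and tw(G) ≤ 3. For the lower bound, the 4 vertices {0, 1, 7, 8} are pairwise adjacent, and any tree decomposition puts a clique entirely inside one bag — forcing width ≥ 3. Therefore the treewidth is 3.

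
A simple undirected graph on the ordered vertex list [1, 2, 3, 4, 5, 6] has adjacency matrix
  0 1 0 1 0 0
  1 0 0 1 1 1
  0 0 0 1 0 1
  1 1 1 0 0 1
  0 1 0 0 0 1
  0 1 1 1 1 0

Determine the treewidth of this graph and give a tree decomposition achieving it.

Every bag has size at most 3, so the width is 3 − 1 = 2 and tw(G) ≤ 2. Conversely, {1, 2, 4} is a clique of size 3, and the vertices of any clique must share a bag in every tree decomposition; so some bag has ≥ 3 vertices and tw(G) ≥ 2. Hence tw(G) = 2 exactly.

Treewidth 2.
Bags: B1 = {2, 4, 6}  B2 = {1, 2, 4}  B3 = {2, 5, 6}  B4 = {3, 4, 6}
Tree: B1–B2, B1–B3, B1–B4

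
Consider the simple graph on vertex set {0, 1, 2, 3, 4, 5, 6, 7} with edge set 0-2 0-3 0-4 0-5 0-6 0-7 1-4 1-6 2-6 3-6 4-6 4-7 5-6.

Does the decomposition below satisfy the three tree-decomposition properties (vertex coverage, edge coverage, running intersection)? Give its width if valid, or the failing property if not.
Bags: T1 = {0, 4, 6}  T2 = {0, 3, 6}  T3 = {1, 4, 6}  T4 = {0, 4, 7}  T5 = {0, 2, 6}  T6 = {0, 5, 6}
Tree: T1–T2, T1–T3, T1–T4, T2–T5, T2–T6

Yes; width 2.

Every vertex of G appears in some bag (union = {0, 1, 2, 3, 4, 5, 6, 7}); every edge is covered by a bag; and for each vertex v the set of bags containing v is connected in the bag tree. The decomposition is therefore valid. The largest bag has 3 vertices, so the width is 2.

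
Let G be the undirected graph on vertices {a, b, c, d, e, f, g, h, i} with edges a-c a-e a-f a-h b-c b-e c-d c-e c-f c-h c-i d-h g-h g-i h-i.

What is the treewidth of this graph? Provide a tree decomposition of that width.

The largest bag has 3 vertices, giving width 2; this decomposition certifies tw(G) ≤ 2. On the other hand G contains the 3-clique {g, h, i}. A clique must lie in a single bag of any decomposition, so no decomposition can have width below 2. Combining the bounds, tw(G) = 2.

Treewidth 2.
Bags: B1 = {a, c, h}  B2 = {c, h, i}  B3 = {c, d, h}  B4 = {g, h, i}  B5 = {a, c, e}  B6 = {a, c, f}  B7 = {b, c, e}
Tree: B1–B2, B1–B3, B2–B4, B1–B5, B5–B6, B5–B7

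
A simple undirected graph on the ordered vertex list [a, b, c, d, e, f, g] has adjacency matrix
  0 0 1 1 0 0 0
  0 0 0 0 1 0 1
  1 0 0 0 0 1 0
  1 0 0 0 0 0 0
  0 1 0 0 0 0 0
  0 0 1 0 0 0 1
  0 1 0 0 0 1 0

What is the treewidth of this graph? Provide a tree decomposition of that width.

Treewidth 1.
One such decomposition:
Bags: B1 = {b, e}  B2 = {b, g}  B3 = {f, g}  B4 = {c, f}  B5 = {a, c}  B6 = {a, d}
Tree: B1–B2, B2–B3, B3–B4, B4–B5, B5–B6

The largest bag has 2 vertices, giving width 1; this decomposition certifies tw(G) ≤ 1. Any graph with an edge has treewidth ≥ 1, and G has the edge e–b. Combining the bounds, tw(G) = 1.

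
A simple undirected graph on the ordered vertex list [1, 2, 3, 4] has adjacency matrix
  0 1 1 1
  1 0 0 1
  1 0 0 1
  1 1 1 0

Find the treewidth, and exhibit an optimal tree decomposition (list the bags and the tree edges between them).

Every bag has size at most 3, so the width is 3 − 1 = 2 and tw(G) ≤ 2. Conversely, {1, 2, 4} is a clique of size 3, and the vertices of any clique must share a bag in every tree decomposition; so some bag has ≥ 3 vertices and tw(G) ≥ 2. Therefore the treewidth is 2.

Treewidth 2.
One optimal decomposition is:
Bags: B1 = {1, 2, 4}  B2 = {1, 3, 4}
Tree: B1–B2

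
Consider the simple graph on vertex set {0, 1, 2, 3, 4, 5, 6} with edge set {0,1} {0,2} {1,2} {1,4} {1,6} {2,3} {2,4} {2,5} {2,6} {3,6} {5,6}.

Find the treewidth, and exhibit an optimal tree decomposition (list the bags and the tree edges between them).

Treewidth 2.
Bags: B1 = {0, 1, 2}  B2 = {1, 2, 6}  B3 = {1, 2, 4}  B4 = {2, 5, 6}  B5 = {2, 3, 6}
Tree: B1–B2, B1–B3, B2–B4, B4–B5

The largest bag has 3 vertices, giving width 2; this decomposition certifies tw(G) ≤ 2. Conversely, {0, 1, 2} is a clique of size 3, and the vertices of any clique must share a bag in every tree decomposition; so some bag has ≥ 3 vertices and tw(G) ≥ 2. Combining the bounds, tw(G) = 2.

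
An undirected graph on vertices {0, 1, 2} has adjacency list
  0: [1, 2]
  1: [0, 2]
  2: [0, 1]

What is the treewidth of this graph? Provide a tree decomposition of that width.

A single bag containing all 3 vertices is trivially a valid decomposition of width 2. On the other hand G contains the 3-clique {0, 1, 2}. A clique must lie in a single bag of any decomposition, so no decomposition can have width below 2. Hence tw(G) = 2 exactly.

Treewidth 2.
One optimal decomposition is:
Bags: B1 = {0, 1, 2}
Tree: (single bag)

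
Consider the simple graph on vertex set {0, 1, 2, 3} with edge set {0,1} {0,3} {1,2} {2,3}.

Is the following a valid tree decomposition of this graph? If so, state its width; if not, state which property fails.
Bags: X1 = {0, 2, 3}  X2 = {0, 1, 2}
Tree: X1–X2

Checking the three conditions: (i) the bags cover all of {0, 1, 2, 3}; (ii) for each edge, some bag contains both endpoints; (iii) the bags containing any fixed vertex form a subtree. All hold, so the decomposition is valid with width 3 − 1 = 2.

Yes; width 2.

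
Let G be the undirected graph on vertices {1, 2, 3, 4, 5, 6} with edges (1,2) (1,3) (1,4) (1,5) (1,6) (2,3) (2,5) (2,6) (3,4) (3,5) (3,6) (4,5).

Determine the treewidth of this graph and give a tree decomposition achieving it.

Treewidth 3.
Bags: B1 = {1, 3, 4, 5}  B2 = {1, 2, 3, 5}  B3 = {1, 2, 3, 6}
Tree: B1–B2, B2–B3

The largest bag has 4 vertices, giving width 3; this decomposition certifies tw(G) ≤ 3. Conversely, {1, 2, 3, 5} is a clique of size 4, and the vertices of any clique must share a bag in every tree decomposition; so some bag has ≥ 4 vertices and tw(G) ≥ 3. Therefore the treewidth is 3.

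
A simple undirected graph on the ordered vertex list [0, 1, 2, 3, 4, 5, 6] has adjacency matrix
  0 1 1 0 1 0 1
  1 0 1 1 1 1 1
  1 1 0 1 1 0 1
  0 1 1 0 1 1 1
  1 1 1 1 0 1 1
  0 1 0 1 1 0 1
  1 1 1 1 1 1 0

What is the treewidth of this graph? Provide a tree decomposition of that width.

Treewidth 4.
One such decomposition:
Bags: B1 = {1, 2, 3, 4, 6}  B2 = {1, 3, 4, 5, 6}  B3 = {0, 1, 2, 4, 6}
Tree: B1–B2, B1–B3

Every bag has size at most 5, so the width is 5 − 1 = 4 and tw(G) ≤ 4. On the other hand G contains the 5-clique {0, 1, 2, 4, 6}. A clique must lie in a single bag of any decomposition, so no decomposition can have width below 4. Hence tw(G) = 4 exactly.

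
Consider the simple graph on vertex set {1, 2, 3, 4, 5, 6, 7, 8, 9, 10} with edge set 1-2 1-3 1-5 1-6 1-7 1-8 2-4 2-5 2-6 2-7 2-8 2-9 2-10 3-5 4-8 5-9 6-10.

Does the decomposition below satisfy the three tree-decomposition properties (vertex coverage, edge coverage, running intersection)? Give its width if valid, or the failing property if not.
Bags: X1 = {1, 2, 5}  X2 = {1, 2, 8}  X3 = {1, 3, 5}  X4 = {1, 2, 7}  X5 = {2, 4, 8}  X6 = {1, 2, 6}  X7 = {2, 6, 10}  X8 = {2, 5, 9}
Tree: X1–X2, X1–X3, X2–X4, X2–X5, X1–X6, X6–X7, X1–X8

Yes; width 2.

Checking the three conditions: (i) the bags cover all of {1, 2, 3, 4, 5, 6, 7, 8, 9, 10}; (ii) for each edge, some bag contains both endpoints; (iii) the bags containing any fixed vertex form a subtree. All hold, so the decomposition is valid with width 3 − 1 = 2.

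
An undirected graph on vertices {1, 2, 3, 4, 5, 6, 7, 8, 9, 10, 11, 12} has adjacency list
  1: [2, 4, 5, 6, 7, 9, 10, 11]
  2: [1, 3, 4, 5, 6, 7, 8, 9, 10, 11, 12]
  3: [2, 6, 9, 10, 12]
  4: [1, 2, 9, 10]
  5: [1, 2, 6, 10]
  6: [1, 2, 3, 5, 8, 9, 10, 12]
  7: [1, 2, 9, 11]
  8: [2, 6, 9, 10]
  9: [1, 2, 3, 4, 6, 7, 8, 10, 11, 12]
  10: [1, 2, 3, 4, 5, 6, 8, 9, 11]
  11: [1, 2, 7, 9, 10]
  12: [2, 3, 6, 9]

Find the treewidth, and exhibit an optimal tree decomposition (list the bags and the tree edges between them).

The largest bag has 5 vertices, giving width 4; this decomposition certifies tw(G) ≤ 4. For the lower bound, the 5 vertices {2, 6, 8, 9, 10} are pairwise adjacent, and any tree decomposition puts a clique entirely inside one bag — forcing width ≥ 4. The upper and lower bounds meet at 4, so that is the treewidth.

Treewidth 4.
One optimal decomposition is:
Bags: B1 = {2, 6, 8, 9, 10}  B2 = {1, 2, 6, 9, 10}  B3 = {2, 3, 6, 9, 10}  B4 = {2, 3, 6, 9, 12}  B5 = {1, 2, 9, 10, 11}  B6 = {1, 2, 4, 9, 10}  B7 = {1, 2, 5, 6, 10}  B8 = {1, 2, 7, 9, 11}
Tree: B1–B2, B1–B3, B3–B4, B2–B5, B5–B6, B2–B7, B5–B8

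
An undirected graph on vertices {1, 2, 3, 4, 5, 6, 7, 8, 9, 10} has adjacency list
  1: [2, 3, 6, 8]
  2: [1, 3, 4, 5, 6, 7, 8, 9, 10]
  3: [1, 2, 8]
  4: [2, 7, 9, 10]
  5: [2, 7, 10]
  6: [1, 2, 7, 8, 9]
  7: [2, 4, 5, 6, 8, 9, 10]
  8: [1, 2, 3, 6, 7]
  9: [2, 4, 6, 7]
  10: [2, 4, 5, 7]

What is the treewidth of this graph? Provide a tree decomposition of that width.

Treewidth 3.
One such decomposition:
Bags: B1 = {2, 6, 7, 8}  B2 = {2, 6, 7, 9}  B3 = {2, 4, 7, 9}  B4 = {1, 2, 6, 8}  B5 = {2, 4, 7, 10}  B6 = {2, 5, 7, 10}  B7 = {1, 2, 3, 8}
Tree: B1–B2, B2–B3, B1–B4, B3–B5, B5–B6, B4–B7

Every bag has size at most 4, so the width is 4 − 1 = 3 and tw(G) ≤ 3. For the lower bound, the 4 vertices {1, 2, 3, 8} are pairwise adjacent, and any tree decomposition puts a clique entirely inside one bag — forcing width ≥ 3. Therefore the treewidth is 3.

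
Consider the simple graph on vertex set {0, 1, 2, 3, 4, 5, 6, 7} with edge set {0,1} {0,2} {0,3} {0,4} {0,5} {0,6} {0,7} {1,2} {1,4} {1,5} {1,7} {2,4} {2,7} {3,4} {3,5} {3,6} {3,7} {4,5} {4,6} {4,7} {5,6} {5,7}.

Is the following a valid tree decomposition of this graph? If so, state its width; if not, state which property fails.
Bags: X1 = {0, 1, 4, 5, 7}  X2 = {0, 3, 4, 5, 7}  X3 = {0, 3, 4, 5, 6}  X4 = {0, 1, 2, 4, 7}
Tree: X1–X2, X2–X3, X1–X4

Vertex coverage: the bags together contain {0, 1, 2, 3, 4, 5, 6, 7}, the full vertex set. Edge coverage: each edge of G has both endpoints in at least one bag. Running intersection: for every vertex, the bags containing it form a connected subtree. All three properties hold, so this is a valid tree decomposition of width max|bag| − 1 = 4, and hence tw(G) ≤ 4.

Yes; width 4.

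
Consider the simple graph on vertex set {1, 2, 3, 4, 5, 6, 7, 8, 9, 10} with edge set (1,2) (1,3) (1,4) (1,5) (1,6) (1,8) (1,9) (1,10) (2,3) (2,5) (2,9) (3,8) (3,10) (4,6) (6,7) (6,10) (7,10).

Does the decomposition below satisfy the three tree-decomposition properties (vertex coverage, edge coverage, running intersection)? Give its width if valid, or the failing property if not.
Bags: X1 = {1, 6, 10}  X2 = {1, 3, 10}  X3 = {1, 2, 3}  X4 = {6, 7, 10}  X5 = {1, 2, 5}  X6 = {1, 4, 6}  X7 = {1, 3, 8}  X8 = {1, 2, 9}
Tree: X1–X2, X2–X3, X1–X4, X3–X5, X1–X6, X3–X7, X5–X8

Yes; width 2.

Every vertex of G appears in some bag (union = {1, 2, 3, 4, 5, 6, 7, 8, 9, 10}); every edge is covered by a bag; and for each vertex v the set of bags containing v is connected in the bag tree. The decomposition is therefore valid. The largest bag has 3 vertices, so the width is 2.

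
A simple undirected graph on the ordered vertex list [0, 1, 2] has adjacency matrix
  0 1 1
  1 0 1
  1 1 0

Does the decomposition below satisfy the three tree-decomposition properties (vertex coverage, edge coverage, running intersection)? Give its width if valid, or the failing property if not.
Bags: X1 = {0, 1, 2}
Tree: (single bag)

Yes; width 2.

Vertex coverage: the bags together contain {0, 1, 2}, the full vertex set. Edge coverage: each edge of G has both endpoints in at least one bag. Running intersection: for every vertex, the bags containing it form a connected subtree. All three properties hold, so this is a valid tree decomposition of width max|bag| − 1 = 2, and hence tw(G) ≤ 2.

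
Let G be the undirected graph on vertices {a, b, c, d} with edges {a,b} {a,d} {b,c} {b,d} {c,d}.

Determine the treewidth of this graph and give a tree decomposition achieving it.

Each bag holds 3 vertices, so the decomposition has width 2, which upper-bounds the treewidth. On the other hand G contains the 3-clique {b, c, d}. A clique must lie in a single bag of any decomposition, so no decomposition can have width below 2. The upper and lower bounds meet at 2, so that is the treewidth.

Treewidth 2.
One optimal decomposition is:
Bags: B1 = {b, c, d}  B2 = {a, b, d}
Tree: B1–B2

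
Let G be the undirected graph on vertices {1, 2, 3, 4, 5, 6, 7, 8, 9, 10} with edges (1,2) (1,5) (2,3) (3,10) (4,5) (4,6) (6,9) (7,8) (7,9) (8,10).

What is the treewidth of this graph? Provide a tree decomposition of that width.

Each bag holds 3 vertices, so the decomposition has width 2, which upper-bounds the treewidth. Since 4–6–9–7–8–10–3–2–1–5–4 is a cycle in G, G is not acyclic. Forests are exactly the graphs of treewidth ≤ 1, so tw(G) ≥ 2. Hence tw(G) = 2 exactly.

Treewidth 2.
One such decomposition:
Bags: B1 = {4, 6, 9}  B2 = {4, 7, 9}  B3 = {4, 7, 8}  B4 = {4, 8, 10}  B5 = {3, 4, 10}  B6 = {2, 3, 4}  B7 = {1, 2, 4}  B8 = {1, 4, 5}
Tree: B1–B2, B2–B3, B3–B4, B4–B5, B5–B6, B6–B7, B7–B8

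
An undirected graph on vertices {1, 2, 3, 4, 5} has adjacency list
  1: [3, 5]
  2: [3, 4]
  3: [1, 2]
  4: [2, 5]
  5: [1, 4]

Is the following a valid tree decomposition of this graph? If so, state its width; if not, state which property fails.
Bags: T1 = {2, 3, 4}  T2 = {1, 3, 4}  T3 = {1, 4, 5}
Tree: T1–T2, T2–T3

Checking the three conditions: (i) the bags cover all of {1, 2, 3, 4, 5}; (ii) for each edge, some bag contains both endpoints; (iii) the bags containing any fixed vertex form a subtree. All hold, so the decomposition is valid with width 3 − 1 = 2.

Yes; width 2.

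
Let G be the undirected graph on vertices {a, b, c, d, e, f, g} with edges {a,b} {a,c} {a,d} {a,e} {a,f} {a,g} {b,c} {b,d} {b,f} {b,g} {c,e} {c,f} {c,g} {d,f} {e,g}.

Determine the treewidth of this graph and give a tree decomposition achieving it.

Treewidth 3.
Bags: B1 = {a, c, e, g}  B2 = {a, b, c, g}  B3 = {a, b, c, f}  B4 = {a, b, d, f}
Tree: B1–B2, B2–B3, B3–B4

The largest bag has 4 vertices, giving width 3; this decomposition certifies tw(G) ≤ 3. Conversely, {a, c, e, g} is a clique of size 4, and the vertices of any clique must share a bag in every tree decomposition; so some bag has ≥ 4 vertices and tw(G) ≥ 3. Hence tw(G) = 3 exactly.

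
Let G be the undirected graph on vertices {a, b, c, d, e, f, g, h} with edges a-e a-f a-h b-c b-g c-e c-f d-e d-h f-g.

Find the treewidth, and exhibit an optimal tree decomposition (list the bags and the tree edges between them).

Treewidth 2.
Bags: B1 = {a, d, h}  B2 = {a, d, e}  B3 = {a, e, f}  B4 = {c, e, f}  B5 = {c, f, g}  B6 = {b, c, g}
Tree: B1–B2, B2–B3, B3–B4, B4–B5, B5–B6

Every bag has size at most 3, so the width is 3 − 1 = 2 and tw(G) ≤ 2. Since h–d–e–a–h is a cycle in G, G is not acyclic. Forests are exactly the graphs of treewidth ≤ 1, so tw(G) ≥ 2. Therefore the treewidth is 2.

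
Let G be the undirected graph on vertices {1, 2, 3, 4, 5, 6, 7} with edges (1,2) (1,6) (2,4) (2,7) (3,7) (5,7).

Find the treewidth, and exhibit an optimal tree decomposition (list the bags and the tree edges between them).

Treewidth 1.
One such decomposition:
Bags: B1 = {2, 4}  B2 = {1, 2}  B3 = {2, 7}  B4 = {5, 7}  B5 = {3, 7}  B6 = {1, 6}
Tree: B1–B2, B2–B3, B3–B4, B4–B5, B2–B6

Each bag holds 2 vertices, so the decomposition has width 1, which upper-bounds the treewidth. G has an edge, so its treewidth is at least 1. Combining the bounds, tw(G) = 1.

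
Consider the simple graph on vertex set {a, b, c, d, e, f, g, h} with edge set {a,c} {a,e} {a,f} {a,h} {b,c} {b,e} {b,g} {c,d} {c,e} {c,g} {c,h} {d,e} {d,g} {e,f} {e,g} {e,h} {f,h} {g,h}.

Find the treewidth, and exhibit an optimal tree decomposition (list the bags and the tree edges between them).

Treewidth 3.
One such decomposition:
Bags: B1 = {a, c, e, h}  B2 = {a, e, f, h}  B3 = {c, e, g, h}  B4 = {b, c, e, g}  B5 = {c, d, e, g}
Tree: B1–B2, B1–B3, B3–B4, B4–B5

Each bag holds 4 vertices, so the decomposition has width 3, which upper-bounds the treewidth. For the lower bound, the 4 vertices {c, d, e, g} are pairwise adjacent, and any tree decomposition puts a clique entirely inside one bag — forcing width ≥ 3. Combining the bounds, tw(G) = 3.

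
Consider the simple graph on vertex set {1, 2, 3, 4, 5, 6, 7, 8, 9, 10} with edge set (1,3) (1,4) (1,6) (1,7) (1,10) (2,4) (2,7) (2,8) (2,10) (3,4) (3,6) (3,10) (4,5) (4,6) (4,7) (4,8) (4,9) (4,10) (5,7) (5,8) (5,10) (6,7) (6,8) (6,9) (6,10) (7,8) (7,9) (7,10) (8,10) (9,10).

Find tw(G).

A width-4 tree decomposition is:
Bags: B1 = {1, 4, 6, 7, 10}  B2 = {4, 6, 7, 8, 10}  B3 = {2, 4, 7, 8, 10}  B4 = {1, 3, 4, 6, 10}  B5 = {4, 6, 7, 9, 10}  B6 = {4, 5, 7, 8, 10}
Tree: B1–B2, B2–B3, B1–B4, B2–B5, B2–B6
Every bag has size at most 5, so the width is 5 − 1 = 4 and tw(G) ≤ 4. On the other hand G contains the 5-clique {1, 3, 4, 6, 10}. A clique must lie in a single bag of any decomposition, so no decomposition can have width below 4. The upper and lower bounds meet at 4, so that is the treewidth.

4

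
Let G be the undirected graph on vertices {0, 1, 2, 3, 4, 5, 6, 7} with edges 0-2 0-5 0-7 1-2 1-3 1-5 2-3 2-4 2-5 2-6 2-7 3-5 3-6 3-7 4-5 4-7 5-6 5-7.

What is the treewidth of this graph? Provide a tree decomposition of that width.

Treewidth 3.
One such decomposition:
Bags: B1 = {2, 3, 5, 7}  B2 = {0, 2, 5, 7}  B3 = {2, 4, 5, 7}  B4 = {2, 3, 5, 6}  B5 = {1, 2, 3, 5}
Tree: B1–B2, B1–B3, B1–B4, B1–B5

The largest bag has 4 vertices, giving width 3; this decomposition certifies tw(G) ≤ 3. For the lower bound, the 4 vertices {0, 2, 5, 7} are pairwise adjacent, and any tree decomposition puts a clique entirely inside one bag — forcing width ≥ 3. Therefore the treewidth is 3.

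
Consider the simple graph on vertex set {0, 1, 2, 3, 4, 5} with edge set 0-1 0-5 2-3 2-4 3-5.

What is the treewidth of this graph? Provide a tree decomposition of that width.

Every bag has size at most 2, so the width is 2 − 1 = 1 and tw(G) ≤ 1. Since G has at least one edge (e.g. 1–0), it is not an edgeless graph, so tw(G) ≥ 1. Combining the bounds, tw(G) = 1.

Treewidth 1.
Bags: B1 = {0, 1}  B2 = {0, 5}  B3 = {3, 5}  B4 = {2, 3}  B5 = {2, 4}
Tree: B1–B2, B2–B3, B3–B4, B4–B5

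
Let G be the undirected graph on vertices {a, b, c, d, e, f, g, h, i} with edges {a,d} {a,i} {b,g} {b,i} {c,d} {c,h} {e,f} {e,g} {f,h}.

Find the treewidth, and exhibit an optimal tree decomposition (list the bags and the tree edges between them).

The largest bag has 3 vertices, giving width 2; this decomposition certifies tw(G) ≤ 2. For the lower bound, G contains the cycle h–f–e–g–b–i–a–d–c–h, so G is not a forest; only forests have treewidth ≤ 1, hence tw(G) ≥ 2. Therefore the treewidth is 2.

Treewidth 2.
Bags: B1 = {e, f, h}  B2 = {e, g, h}  B3 = {b, g, h}  B4 = {b, h, i}  B5 = {a, h, i}  B6 = {a, d, h}  B7 = {c, d, h}
Tree: B1–B2, B2–B3, B3–B4, B4–B5, B5–B6, B6–B7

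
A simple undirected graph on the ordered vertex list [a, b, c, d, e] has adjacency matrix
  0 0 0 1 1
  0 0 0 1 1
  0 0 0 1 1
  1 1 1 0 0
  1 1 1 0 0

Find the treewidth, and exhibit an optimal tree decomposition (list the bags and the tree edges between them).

Treewidth 2.
One optimal decomposition is:
Bags: B1 = {a, d, e}  B2 = {c, d, e}  B3 = {b, d, e}
Tree: B1–B2, B2–B3

Every bag has size at most 3, so the width is 3 − 1 = 2 and tw(G) ≤ 2. The edges a–e–c–d–a form a cycle, so G is not a tree and its treewidth is at least 2. The upper and lower bounds meet at 2, so that is the treewidth.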